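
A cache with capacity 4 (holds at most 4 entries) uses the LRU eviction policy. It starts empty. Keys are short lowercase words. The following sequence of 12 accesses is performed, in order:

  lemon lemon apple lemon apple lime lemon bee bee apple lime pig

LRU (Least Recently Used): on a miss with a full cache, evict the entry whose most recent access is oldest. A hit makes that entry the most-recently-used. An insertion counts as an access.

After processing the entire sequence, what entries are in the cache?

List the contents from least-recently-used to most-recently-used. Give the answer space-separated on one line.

LRU simulation (capacity=4):
  1. access lemon: MISS. Cache (LRU->MRU): [lemon]
  2. access lemon: HIT. Cache (LRU->MRU): [lemon]
  3. access apple: MISS. Cache (LRU->MRU): [lemon apple]
  4. access lemon: HIT. Cache (LRU->MRU): [apple lemon]
  5. access apple: HIT. Cache (LRU->MRU): [lemon apple]
  6. access lime: MISS. Cache (LRU->MRU): [lemon apple lime]
  7. access lemon: HIT. Cache (LRU->MRU): [apple lime lemon]
  8. access bee: MISS. Cache (LRU->MRU): [apple lime lemon bee]
  9. access bee: HIT. Cache (LRU->MRU): [apple lime lemon bee]
  10. access apple: HIT. Cache (LRU->MRU): [lime lemon bee apple]
  11. access lime: HIT. Cache (LRU->MRU): [lemon bee apple lime]
  12. access pig: MISS, evict lemon. Cache (LRU->MRU): [bee apple lime pig]
Total: 7 hits, 5 misses, 1 evictions

Answer: bee apple lime pig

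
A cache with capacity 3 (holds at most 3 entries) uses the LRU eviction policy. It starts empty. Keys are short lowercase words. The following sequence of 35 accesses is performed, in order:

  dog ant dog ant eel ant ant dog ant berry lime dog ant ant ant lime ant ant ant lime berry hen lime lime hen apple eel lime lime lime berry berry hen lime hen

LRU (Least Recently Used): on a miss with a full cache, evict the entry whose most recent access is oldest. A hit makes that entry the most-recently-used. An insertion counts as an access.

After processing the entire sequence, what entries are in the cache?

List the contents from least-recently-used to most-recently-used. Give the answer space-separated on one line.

LRU simulation (capacity=3):
  1. access dog: MISS. Cache (LRU->MRU): [dog]
  2. access ant: MISS. Cache (LRU->MRU): [dog ant]
  3. access dog: HIT. Cache (LRU->MRU): [ant dog]
  4. access ant: HIT. Cache (LRU->MRU): [dog ant]
  5. access eel: MISS. Cache (LRU->MRU): [dog ant eel]
  6. access ant: HIT. Cache (LRU->MRU): [dog eel ant]
  7. access ant: HIT. Cache (LRU->MRU): [dog eel ant]
  8. access dog: HIT. Cache (LRU->MRU): [eel ant dog]
  9. access ant: HIT. Cache (LRU->MRU): [eel dog ant]
  10. access berry: MISS, evict eel. Cache (LRU->MRU): [dog ant berry]
  11. access lime: MISS, evict dog. Cache (LRU->MRU): [ant berry lime]
  12. access dog: MISS, evict ant. Cache (LRU->MRU): [berry lime dog]
  13. access ant: MISS, evict berry. Cache (LRU->MRU): [lime dog ant]
  14. access ant: HIT. Cache (LRU->MRU): [lime dog ant]
  15. access ant: HIT. Cache (LRU->MRU): [lime dog ant]
  16. access lime: HIT. Cache (LRU->MRU): [dog ant lime]
  17. access ant: HIT. Cache (LRU->MRU): [dog lime ant]
  18. access ant: HIT. Cache (LRU->MRU): [dog lime ant]
  19. access ant: HIT. Cache (LRU->MRU): [dog lime ant]
  20. access lime: HIT. Cache (LRU->MRU): [dog ant lime]
  21. access berry: MISS, evict dog. Cache (LRU->MRU): [ant lime berry]
  22. access hen: MISS, evict ant. Cache (LRU->MRU): [lime berry hen]
  23. access lime: HIT. Cache (LRU->MRU): [berry hen lime]
  24. access lime: HIT. Cache (LRU->MRU): [berry hen lime]
  25. access hen: HIT. Cache (LRU->MRU): [berry lime hen]
  26. access apple: MISS, evict berry. Cache (LRU->MRU): [lime hen apple]
  27. access eel: MISS, evict lime. Cache (LRU->MRU): [hen apple eel]
  28. access lime: MISS, evict hen. Cache (LRU->MRU): [apple eel lime]
  29. access lime: HIT. Cache (LRU->MRU): [apple eel lime]
  30. access lime: HIT. Cache (LRU->MRU): [apple eel lime]
  31. access berry: MISS, evict apple. Cache (LRU->MRU): [eel lime berry]
  32. access berry: HIT. Cache (LRU->MRU): [eel lime berry]
  33. access hen: MISS, evict eel. Cache (LRU->MRU): [lime berry hen]
  34. access lime: HIT. Cache (LRU->MRU): [berry hen lime]
  35. access hen: HIT. Cache (LRU->MRU): [berry lime hen]
Total: 21 hits, 14 misses, 11 evictions

Answer: berry lime hen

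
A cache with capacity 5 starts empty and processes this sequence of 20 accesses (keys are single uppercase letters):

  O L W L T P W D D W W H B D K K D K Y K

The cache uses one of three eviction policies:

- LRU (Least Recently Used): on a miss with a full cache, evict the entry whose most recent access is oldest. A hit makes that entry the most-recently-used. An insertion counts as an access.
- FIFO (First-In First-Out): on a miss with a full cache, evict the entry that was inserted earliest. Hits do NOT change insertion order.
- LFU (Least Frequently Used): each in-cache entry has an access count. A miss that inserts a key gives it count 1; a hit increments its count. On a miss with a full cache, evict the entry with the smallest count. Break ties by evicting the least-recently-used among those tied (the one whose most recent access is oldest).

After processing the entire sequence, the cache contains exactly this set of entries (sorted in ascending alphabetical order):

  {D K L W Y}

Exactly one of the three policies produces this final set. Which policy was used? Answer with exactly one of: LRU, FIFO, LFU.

Answer: LFU

Derivation:
Simulating under each policy and comparing final sets:
  LRU: final set = {B D H K Y} -> differs
  FIFO: final set = {B D H K Y} -> differs
  LFU: final set = {D K L W Y} -> MATCHES target
Only LFU produces the target set.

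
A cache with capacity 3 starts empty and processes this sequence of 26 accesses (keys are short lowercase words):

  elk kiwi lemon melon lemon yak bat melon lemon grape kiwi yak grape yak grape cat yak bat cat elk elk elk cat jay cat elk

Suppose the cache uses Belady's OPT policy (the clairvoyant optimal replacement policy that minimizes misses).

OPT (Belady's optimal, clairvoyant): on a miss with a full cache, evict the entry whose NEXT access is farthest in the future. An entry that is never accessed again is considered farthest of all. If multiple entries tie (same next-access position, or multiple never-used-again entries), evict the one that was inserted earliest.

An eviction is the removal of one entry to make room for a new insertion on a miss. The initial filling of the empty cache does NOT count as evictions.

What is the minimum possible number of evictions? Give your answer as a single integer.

OPT (Belady) simulation (capacity=3):
  1. access elk: MISS. Cache: [elk]
  2. access kiwi: MISS. Cache: [elk kiwi]
  3. access lemon: MISS. Cache: [elk kiwi lemon]
  4. access melon: MISS, evict elk (next use: step 20). Cache: [kiwi lemon melon]
  5. access lemon: HIT. Next use of lemon: step 9. Cache: [kiwi lemon melon]
  6. access yak: MISS, evict kiwi (next use: step 11). Cache: [lemon melon yak]
  7. access bat: MISS, evict yak (next use: step 12). Cache: [lemon melon bat]
  8. access melon: HIT. Next use of melon: never. Cache: [lemon melon bat]
  9. access lemon: HIT. Next use of lemon: never. Cache: [lemon melon bat]
  10. access grape: MISS, evict lemon (next use: never). Cache: [melon bat grape]
  11. access kiwi: MISS, evict melon (next use: never). Cache: [bat grape kiwi]
  12. access yak: MISS, evict kiwi (next use: never). Cache: [bat grape yak]
  13. access grape: HIT. Next use of grape: step 15. Cache: [bat grape yak]
  14. access yak: HIT. Next use of yak: step 17. Cache: [bat grape yak]
  15. access grape: HIT. Next use of grape: never. Cache: [bat grape yak]
  16. access cat: MISS, evict grape (next use: never). Cache: [bat yak cat]
  17. access yak: HIT. Next use of yak: never. Cache: [bat yak cat]
  18. access bat: HIT. Next use of bat: never. Cache: [bat yak cat]
  19. access cat: HIT. Next use of cat: step 23. Cache: [bat yak cat]
  20. access elk: MISS, evict bat (next use: never). Cache: [yak cat elk]
  21. access elk: HIT. Next use of elk: step 22. Cache: [yak cat elk]
  22. access elk: HIT. Next use of elk: step 26. Cache: [yak cat elk]
  23. access cat: HIT. Next use of cat: step 25. Cache: [yak cat elk]
  24. access jay: MISS, evict yak (next use: never). Cache: [cat elk jay]
  25. access cat: HIT. Next use of cat: never. Cache: [cat elk jay]
  26. access elk: HIT. Next use of elk: never. Cache: [cat elk jay]
Total: 14 hits, 12 misses, 9 evictions

Answer: 9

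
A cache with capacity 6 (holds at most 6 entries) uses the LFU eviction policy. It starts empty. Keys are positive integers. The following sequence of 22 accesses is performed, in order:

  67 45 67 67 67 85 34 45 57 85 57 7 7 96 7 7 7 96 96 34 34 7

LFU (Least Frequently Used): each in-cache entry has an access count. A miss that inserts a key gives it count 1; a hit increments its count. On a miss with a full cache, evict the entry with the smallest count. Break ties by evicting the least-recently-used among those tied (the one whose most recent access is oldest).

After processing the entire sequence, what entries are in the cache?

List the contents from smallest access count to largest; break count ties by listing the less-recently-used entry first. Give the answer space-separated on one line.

Answer: 85 57 34 96 67 7

Derivation:
LFU simulation (capacity=6):
  1. access 67: MISS. Cache: [67(c=1)]
  2. access 45: MISS. Cache: [67(c=1) 45(c=1)]
  3. access 67: HIT, count now 2. Cache: [45(c=1) 67(c=2)]
  4. access 67: HIT, count now 3. Cache: [45(c=1) 67(c=3)]
  5. access 67: HIT, count now 4. Cache: [45(c=1) 67(c=4)]
  6. access 85: MISS. Cache: [45(c=1) 85(c=1) 67(c=4)]
  7. access 34: MISS. Cache: [45(c=1) 85(c=1) 34(c=1) 67(c=4)]
  8. access 45: HIT, count now 2. Cache: [85(c=1) 34(c=1) 45(c=2) 67(c=4)]
  9. access 57: MISS. Cache: [85(c=1) 34(c=1) 57(c=1) 45(c=2) 67(c=4)]
  10. access 85: HIT, count now 2. Cache: [34(c=1) 57(c=1) 45(c=2) 85(c=2) 67(c=4)]
  11. access 57: HIT, count now 2. Cache: [34(c=1) 45(c=2) 85(c=2) 57(c=2) 67(c=4)]
  12. access 7: MISS. Cache: [34(c=1) 7(c=1) 45(c=2) 85(c=2) 57(c=2) 67(c=4)]
  13. access 7: HIT, count now 2. Cache: [34(c=1) 45(c=2) 85(c=2) 57(c=2) 7(c=2) 67(c=4)]
  14. access 96: MISS, evict 34(c=1). Cache: [96(c=1) 45(c=2) 85(c=2) 57(c=2) 7(c=2) 67(c=4)]
  15. access 7: HIT, count now 3. Cache: [96(c=1) 45(c=2) 85(c=2) 57(c=2) 7(c=3) 67(c=4)]
  16. access 7: HIT, count now 4. Cache: [96(c=1) 45(c=2) 85(c=2) 57(c=2) 67(c=4) 7(c=4)]
  17. access 7: HIT, count now 5. Cache: [96(c=1) 45(c=2) 85(c=2) 57(c=2) 67(c=4) 7(c=5)]
  18. access 96: HIT, count now 2. Cache: [45(c=2) 85(c=2) 57(c=2) 96(c=2) 67(c=4) 7(c=5)]
  19. access 96: HIT, count now 3. Cache: [45(c=2) 85(c=2) 57(c=2) 96(c=3) 67(c=4) 7(c=5)]
  20. access 34: MISS, evict 45(c=2). Cache: [34(c=1) 85(c=2) 57(c=2) 96(c=3) 67(c=4) 7(c=5)]
  21. access 34: HIT, count now 2. Cache: [85(c=2) 57(c=2) 34(c=2) 96(c=3) 67(c=4) 7(c=5)]
  22. access 7: HIT, count now 6. Cache: [85(c=2) 57(c=2) 34(c=2) 96(c=3) 67(c=4) 7(c=6)]
Total: 14 hits, 8 misses, 2 evictions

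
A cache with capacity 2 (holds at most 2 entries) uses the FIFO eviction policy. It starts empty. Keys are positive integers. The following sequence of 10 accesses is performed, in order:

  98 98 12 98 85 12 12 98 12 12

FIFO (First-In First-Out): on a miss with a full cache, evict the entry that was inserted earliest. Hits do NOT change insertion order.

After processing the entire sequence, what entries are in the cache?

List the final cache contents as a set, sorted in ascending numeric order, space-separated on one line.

Answer: 12 98

Derivation:
FIFO simulation (capacity=2):
  1. access 98: MISS. Cache (old->new): [98]
  2. access 98: HIT. Cache (old->new): [98]
  3. access 12: MISS. Cache (old->new): [98 12]
  4. access 98: HIT. Cache (old->new): [98 12]
  5. access 85: MISS, evict 98. Cache (old->new): [12 85]
  6. access 12: HIT. Cache (old->new): [12 85]
  7. access 12: HIT. Cache (old->new): [12 85]
  8. access 98: MISS, evict 12. Cache (old->new): [85 98]
  9. access 12: MISS, evict 85. Cache (old->new): [98 12]
  10. access 12: HIT. Cache (old->new): [98 12]
Total: 5 hits, 5 misses, 3 evictions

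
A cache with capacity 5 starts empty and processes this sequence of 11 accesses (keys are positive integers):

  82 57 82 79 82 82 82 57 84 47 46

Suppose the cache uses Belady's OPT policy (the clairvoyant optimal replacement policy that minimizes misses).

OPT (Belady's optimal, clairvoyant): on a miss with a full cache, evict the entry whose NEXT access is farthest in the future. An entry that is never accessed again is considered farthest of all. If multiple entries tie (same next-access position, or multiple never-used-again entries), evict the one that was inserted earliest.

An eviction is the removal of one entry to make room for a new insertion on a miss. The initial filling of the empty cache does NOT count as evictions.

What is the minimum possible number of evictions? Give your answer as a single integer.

OPT (Belady) simulation (capacity=5):
  1. access 82: MISS. Cache: [82]
  2. access 57: MISS. Cache: [82 57]
  3. access 82: HIT. Next use of 82: step 5. Cache: [82 57]
  4. access 79: MISS. Cache: [82 57 79]
  5. access 82: HIT. Next use of 82: step 6. Cache: [82 57 79]
  6. access 82: HIT. Next use of 82: step 7. Cache: [82 57 79]
  7. access 82: HIT. Next use of 82: never. Cache: [82 57 79]
  8. access 57: HIT. Next use of 57: never. Cache: [82 57 79]
  9. access 84: MISS. Cache: [82 57 79 84]
  10. access 47: MISS. Cache: [82 57 79 84 47]
  11. access 46: MISS, evict 82 (next use: never). Cache: [57 79 84 47 46]
Total: 5 hits, 6 misses, 1 evictions

Answer: 1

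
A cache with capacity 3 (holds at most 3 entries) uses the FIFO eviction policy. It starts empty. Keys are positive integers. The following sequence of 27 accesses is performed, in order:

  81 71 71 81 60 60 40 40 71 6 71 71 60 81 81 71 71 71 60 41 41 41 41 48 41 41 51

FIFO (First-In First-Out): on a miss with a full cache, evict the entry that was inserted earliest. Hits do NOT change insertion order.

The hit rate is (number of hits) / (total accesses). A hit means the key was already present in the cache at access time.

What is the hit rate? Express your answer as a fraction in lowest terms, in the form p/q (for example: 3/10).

Answer: 16/27

Derivation:
FIFO simulation (capacity=3):
  1. access 81: MISS. Cache (old->new): [81]
  2. access 71: MISS. Cache (old->new): [81 71]
  3. access 71: HIT. Cache (old->new): [81 71]
  4. access 81: HIT. Cache (old->new): [81 71]
  5. access 60: MISS. Cache (old->new): [81 71 60]
  6. access 60: HIT. Cache (old->new): [81 71 60]
  7. access 40: MISS, evict 81. Cache (old->new): [71 60 40]
  8. access 40: HIT. Cache (old->new): [71 60 40]
  9. access 71: HIT. Cache (old->new): [71 60 40]
  10. access 6: MISS, evict 71. Cache (old->new): [60 40 6]
  11. access 71: MISS, evict 60. Cache (old->new): [40 6 71]
  12. access 71: HIT. Cache (old->new): [40 6 71]
  13. access 60: MISS, evict 40. Cache (old->new): [6 71 60]
  14. access 81: MISS, evict 6. Cache (old->new): [71 60 81]
  15. access 81: HIT. Cache (old->new): [71 60 81]
  16. access 71: HIT. Cache (old->new): [71 60 81]
  17. access 71: HIT. Cache (old->new): [71 60 81]
  18. access 71: HIT. Cache (old->new): [71 60 81]
  19. access 60: HIT. Cache (old->new): [71 60 81]
  20. access 41: MISS, evict 71. Cache (old->new): [60 81 41]
  21. access 41: HIT. Cache (old->new): [60 81 41]
  22. access 41: HIT. Cache (old->new): [60 81 41]
  23. access 41: HIT. Cache (old->new): [60 81 41]
  24. access 48: MISS, evict 60. Cache (old->new): [81 41 48]
  25. access 41: HIT. Cache (old->new): [81 41 48]
  26. access 41: HIT. Cache (old->new): [81 41 48]
  27. access 51: MISS, evict 81. Cache (old->new): [41 48 51]
Total: 16 hits, 11 misses, 8 evictions

Hit rate = 16/27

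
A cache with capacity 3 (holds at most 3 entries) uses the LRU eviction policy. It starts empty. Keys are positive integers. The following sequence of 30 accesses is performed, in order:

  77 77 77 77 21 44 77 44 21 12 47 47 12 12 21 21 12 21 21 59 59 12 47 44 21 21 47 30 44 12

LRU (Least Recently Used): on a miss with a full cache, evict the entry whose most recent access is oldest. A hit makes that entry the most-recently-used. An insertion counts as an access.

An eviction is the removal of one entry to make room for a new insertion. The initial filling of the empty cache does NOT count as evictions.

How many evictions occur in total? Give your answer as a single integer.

Answer: 9

Derivation:
LRU simulation (capacity=3):
  1. access 77: MISS. Cache (LRU->MRU): [77]
  2. access 77: HIT. Cache (LRU->MRU): [77]
  3. access 77: HIT. Cache (LRU->MRU): [77]
  4. access 77: HIT. Cache (LRU->MRU): [77]
  5. access 21: MISS. Cache (LRU->MRU): [77 21]
  6. access 44: MISS. Cache (LRU->MRU): [77 21 44]
  7. access 77: HIT. Cache (LRU->MRU): [21 44 77]
  8. access 44: HIT. Cache (LRU->MRU): [21 77 44]
  9. access 21: HIT. Cache (LRU->MRU): [77 44 21]
  10. access 12: MISS, evict 77. Cache (LRU->MRU): [44 21 12]
  11. access 47: MISS, evict 44. Cache (LRU->MRU): [21 12 47]
  12. access 47: HIT. Cache (LRU->MRU): [21 12 47]
  13. access 12: HIT. Cache (LRU->MRU): [21 47 12]
  14. access 12: HIT. Cache (LRU->MRU): [21 47 12]
  15. access 21: HIT. Cache (LRU->MRU): [47 12 21]
  16. access 21: HIT. Cache (LRU->MRU): [47 12 21]
  17. access 12: HIT. Cache (LRU->MRU): [47 21 12]
  18. access 21: HIT. Cache (LRU->MRU): [47 12 21]
  19. access 21: HIT. Cache (LRU->MRU): [47 12 21]
  20. access 59: MISS, evict 47. Cache (LRU->MRU): [12 21 59]
  21. access 59: HIT. Cache (LRU->MRU): [12 21 59]
  22. access 12: HIT. Cache (LRU->MRU): [21 59 12]
  23. access 47: MISS, evict 21. Cache (LRU->MRU): [59 12 47]
  24. access 44: MISS, evict 59. Cache (LRU->MRU): [12 47 44]
  25. access 21: MISS, evict 12. Cache (LRU->MRU): [47 44 21]
  26. access 21: HIT. Cache (LRU->MRU): [47 44 21]
  27. access 47: HIT. Cache (LRU->MRU): [44 21 47]
  28. access 30: MISS, evict 44. Cache (LRU->MRU): [21 47 30]
  29. access 44: MISS, evict 21. Cache (LRU->MRU): [47 30 44]
  30. access 12: MISS, evict 47. Cache (LRU->MRU): [30 44 12]
Total: 18 hits, 12 misses, 9 evictions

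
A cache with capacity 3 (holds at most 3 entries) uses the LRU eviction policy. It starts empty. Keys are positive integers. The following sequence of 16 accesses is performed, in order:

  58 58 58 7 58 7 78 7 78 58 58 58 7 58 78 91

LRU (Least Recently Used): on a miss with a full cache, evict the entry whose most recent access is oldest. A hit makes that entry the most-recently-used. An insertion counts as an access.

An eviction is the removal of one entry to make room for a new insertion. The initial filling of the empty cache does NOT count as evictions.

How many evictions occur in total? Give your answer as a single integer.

LRU simulation (capacity=3):
  1. access 58: MISS. Cache (LRU->MRU): [58]
  2. access 58: HIT. Cache (LRU->MRU): [58]
  3. access 58: HIT. Cache (LRU->MRU): [58]
  4. access 7: MISS. Cache (LRU->MRU): [58 7]
  5. access 58: HIT. Cache (LRU->MRU): [7 58]
  6. access 7: HIT. Cache (LRU->MRU): [58 7]
  7. access 78: MISS. Cache (LRU->MRU): [58 7 78]
  8. access 7: HIT. Cache (LRU->MRU): [58 78 7]
  9. access 78: HIT. Cache (LRU->MRU): [58 7 78]
  10. access 58: HIT. Cache (LRU->MRU): [7 78 58]
  11. access 58: HIT. Cache (LRU->MRU): [7 78 58]
  12. access 58: HIT. Cache (LRU->MRU): [7 78 58]
  13. access 7: HIT. Cache (LRU->MRU): [78 58 7]
  14. access 58: HIT. Cache (LRU->MRU): [78 7 58]
  15. access 78: HIT. Cache (LRU->MRU): [7 58 78]
  16. access 91: MISS, evict 7. Cache (LRU->MRU): [58 78 91]
Total: 12 hits, 4 misses, 1 evictions

Answer: 1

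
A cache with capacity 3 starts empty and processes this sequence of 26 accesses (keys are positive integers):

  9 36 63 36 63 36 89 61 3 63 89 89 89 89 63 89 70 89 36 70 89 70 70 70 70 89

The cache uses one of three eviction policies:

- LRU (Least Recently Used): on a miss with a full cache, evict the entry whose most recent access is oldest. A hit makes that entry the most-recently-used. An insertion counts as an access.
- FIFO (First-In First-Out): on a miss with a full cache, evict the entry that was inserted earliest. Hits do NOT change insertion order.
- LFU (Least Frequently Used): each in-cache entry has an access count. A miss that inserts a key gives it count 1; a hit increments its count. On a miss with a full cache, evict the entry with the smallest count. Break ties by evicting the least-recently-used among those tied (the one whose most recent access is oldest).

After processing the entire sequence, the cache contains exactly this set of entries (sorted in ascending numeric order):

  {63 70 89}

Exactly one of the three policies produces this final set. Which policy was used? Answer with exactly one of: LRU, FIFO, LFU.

Simulating under each policy and comparing final sets:
  LRU: final set = {36 70 89} -> differs
  FIFO: final set = {36 70 89} -> differs
  LFU: final set = {63 70 89} -> MATCHES target
Only LFU produces the target set.

Answer: LFU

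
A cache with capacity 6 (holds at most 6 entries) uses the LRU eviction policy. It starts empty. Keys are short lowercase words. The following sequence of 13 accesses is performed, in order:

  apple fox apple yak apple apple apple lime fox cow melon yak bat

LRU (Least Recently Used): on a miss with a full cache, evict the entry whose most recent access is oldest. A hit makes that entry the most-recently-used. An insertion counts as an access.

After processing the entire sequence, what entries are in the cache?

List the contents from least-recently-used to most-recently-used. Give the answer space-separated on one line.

LRU simulation (capacity=6):
  1. access apple: MISS. Cache (LRU->MRU): [apple]
  2. access fox: MISS. Cache (LRU->MRU): [apple fox]
  3. access apple: HIT. Cache (LRU->MRU): [fox apple]
  4. access yak: MISS. Cache (LRU->MRU): [fox apple yak]
  5. access apple: HIT. Cache (LRU->MRU): [fox yak apple]
  6. access apple: HIT. Cache (LRU->MRU): [fox yak apple]
  7. access apple: HIT. Cache (LRU->MRU): [fox yak apple]
  8. access lime: MISS. Cache (LRU->MRU): [fox yak apple lime]
  9. access fox: HIT. Cache (LRU->MRU): [yak apple lime fox]
  10. access cow: MISS. Cache (LRU->MRU): [yak apple lime fox cow]
  11. access melon: MISS. Cache (LRU->MRU): [yak apple lime fox cow melon]
  12. access yak: HIT. Cache (LRU->MRU): [apple lime fox cow melon yak]
  13. access bat: MISS, evict apple. Cache (LRU->MRU): [lime fox cow melon yak bat]
Total: 6 hits, 7 misses, 1 evictions

Answer: lime fox cow melon yak bat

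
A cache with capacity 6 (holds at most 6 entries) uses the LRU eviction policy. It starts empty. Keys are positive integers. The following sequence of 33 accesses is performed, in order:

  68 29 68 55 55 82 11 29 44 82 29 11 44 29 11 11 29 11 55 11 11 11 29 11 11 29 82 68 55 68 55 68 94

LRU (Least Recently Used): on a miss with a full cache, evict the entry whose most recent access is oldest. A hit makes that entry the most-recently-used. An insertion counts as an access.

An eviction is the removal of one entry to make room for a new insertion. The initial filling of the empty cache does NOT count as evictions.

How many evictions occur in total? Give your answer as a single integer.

LRU simulation (capacity=6):
  1. access 68: MISS. Cache (LRU->MRU): [68]
  2. access 29: MISS. Cache (LRU->MRU): [68 29]
  3. access 68: HIT. Cache (LRU->MRU): [29 68]
  4. access 55: MISS. Cache (LRU->MRU): [29 68 55]
  5. access 55: HIT. Cache (LRU->MRU): [29 68 55]
  6. access 82: MISS. Cache (LRU->MRU): [29 68 55 82]
  7. access 11: MISS. Cache (LRU->MRU): [29 68 55 82 11]
  8. access 29: HIT. Cache (LRU->MRU): [68 55 82 11 29]
  9. access 44: MISS. Cache (LRU->MRU): [68 55 82 11 29 44]
  10. access 82: HIT. Cache (LRU->MRU): [68 55 11 29 44 82]
  11. access 29: HIT. Cache (LRU->MRU): [68 55 11 44 82 29]
  12. access 11: HIT. Cache (LRU->MRU): [68 55 44 82 29 11]
  13. access 44: HIT. Cache (LRU->MRU): [68 55 82 29 11 44]
  14. access 29: HIT. Cache (LRU->MRU): [68 55 82 11 44 29]
  15. access 11: HIT. Cache (LRU->MRU): [68 55 82 44 29 11]
  16. access 11: HIT. Cache (LRU->MRU): [68 55 82 44 29 11]
  17. access 29: HIT. Cache (LRU->MRU): [68 55 82 44 11 29]
  18. access 11: HIT. Cache (LRU->MRU): [68 55 82 44 29 11]
  19. access 55: HIT. Cache (LRU->MRU): [68 82 44 29 11 55]
  20. access 11: HIT. Cache (LRU->MRU): [68 82 44 29 55 11]
  21. access 11: HIT. Cache (LRU->MRU): [68 82 44 29 55 11]
  22. access 11: HIT. Cache (LRU->MRU): [68 82 44 29 55 11]
  23. access 29: HIT. Cache (LRU->MRU): [68 82 44 55 11 29]
  24. access 11: HIT. Cache (LRU->MRU): [68 82 44 55 29 11]
  25. access 11: HIT. Cache (LRU->MRU): [68 82 44 55 29 11]
  26. access 29: HIT. Cache (LRU->MRU): [68 82 44 55 11 29]
  27. access 82: HIT. Cache (LRU->MRU): [68 44 55 11 29 82]
  28. access 68: HIT. Cache (LRU->MRU): [44 55 11 29 82 68]
  29. access 55: HIT. Cache (LRU->MRU): [44 11 29 82 68 55]
  30. access 68: HIT. Cache (LRU->MRU): [44 11 29 82 55 68]
  31. access 55: HIT. Cache (LRU->MRU): [44 11 29 82 68 55]
  32. access 68: HIT. Cache (LRU->MRU): [44 11 29 82 55 68]
  33. access 94: MISS, evict 44. Cache (LRU->MRU): [11 29 82 55 68 94]
Total: 26 hits, 7 misses, 1 evictions

Answer: 1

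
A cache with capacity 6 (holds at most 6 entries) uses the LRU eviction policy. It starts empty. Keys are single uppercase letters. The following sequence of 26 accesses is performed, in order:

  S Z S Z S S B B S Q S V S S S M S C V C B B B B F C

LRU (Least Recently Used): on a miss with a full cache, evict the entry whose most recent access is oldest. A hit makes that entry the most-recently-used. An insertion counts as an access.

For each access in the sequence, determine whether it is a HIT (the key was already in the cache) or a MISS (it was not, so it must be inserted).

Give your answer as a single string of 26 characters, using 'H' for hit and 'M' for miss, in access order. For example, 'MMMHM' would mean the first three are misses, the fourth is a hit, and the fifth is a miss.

Answer: MMHHHHMHHMHMHHHMHMHHHHHHMH

Derivation:
LRU simulation (capacity=6):
  1. access S: MISS. Cache (LRU->MRU): [S]
  2. access Z: MISS. Cache (LRU->MRU): [S Z]
  3. access S: HIT. Cache (LRU->MRU): [Z S]
  4. access Z: HIT. Cache (LRU->MRU): [S Z]
  5. access S: HIT. Cache (LRU->MRU): [Z S]
  6. access S: HIT. Cache (LRU->MRU): [Z S]
  7. access B: MISS. Cache (LRU->MRU): [Z S B]
  8. access B: HIT. Cache (LRU->MRU): [Z S B]
  9. access S: HIT. Cache (LRU->MRU): [Z B S]
  10. access Q: MISS. Cache (LRU->MRU): [Z B S Q]
  11. access S: HIT. Cache (LRU->MRU): [Z B Q S]
  12. access V: MISS. Cache (LRU->MRU): [Z B Q S V]
  13. access S: HIT. Cache (LRU->MRU): [Z B Q V S]
  14. access S: HIT. Cache (LRU->MRU): [Z B Q V S]
  15. access S: HIT. Cache (LRU->MRU): [Z B Q V S]
  16. access M: MISS. Cache (LRU->MRU): [Z B Q V S M]
  17. access S: HIT. Cache (LRU->MRU): [Z B Q V M S]
  18. access C: MISS, evict Z. Cache (LRU->MRU): [B Q V M S C]
  19. access V: HIT. Cache (LRU->MRU): [B Q M S C V]
  20. access C: HIT. Cache (LRU->MRU): [B Q M S V C]
  21. access B: HIT. Cache (LRU->MRU): [Q M S V C B]
  22. access B: HIT. Cache (LRU->MRU): [Q M S V C B]
  23. access B: HIT. Cache (LRU->MRU): [Q M S V C B]
  24. access B: HIT. Cache (LRU->MRU): [Q M S V C B]
  25. access F: MISS, evict Q. Cache (LRU->MRU): [M S V C B F]
  26. access C: HIT. Cache (LRU->MRU): [M S V B F C]
Total: 18 hits, 8 misses, 2 evictions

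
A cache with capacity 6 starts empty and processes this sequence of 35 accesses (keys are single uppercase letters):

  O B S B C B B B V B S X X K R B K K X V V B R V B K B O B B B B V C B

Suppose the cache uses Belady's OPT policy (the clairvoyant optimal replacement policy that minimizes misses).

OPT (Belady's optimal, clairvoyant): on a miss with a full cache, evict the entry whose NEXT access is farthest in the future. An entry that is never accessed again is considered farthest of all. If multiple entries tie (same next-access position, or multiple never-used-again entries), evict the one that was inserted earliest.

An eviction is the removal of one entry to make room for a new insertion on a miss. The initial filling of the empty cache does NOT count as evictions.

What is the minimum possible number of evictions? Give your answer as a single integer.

OPT (Belady) simulation (capacity=6):
  1. access O: MISS. Cache: [O]
  2. access B: MISS. Cache: [O B]
  3. access S: MISS. Cache: [O B S]
  4. access B: HIT. Next use of B: step 6. Cache: [O B S]
  5. access C: MISS. Cache: [O B S C]
  6. access B: HIT. Next use of B: step 7. Cache: [O B S C]
  7. access B: HIT. Next use of B: step 8. Cache: [O B S C]
  8. access B: HIT. Next use of B: step 10. Cache: [O B S C]
  9. access V: MISS. Cache: [O B S C V]
  10. access B: HIT. Next use of B: step 16. Cache: [O B S C V]
  11. access S: HIT. Next use of S: never. Cache: [O B S C V]
  12. access X: MISS. Cache: [O B S C V X]
  13. access X: HIT. Next use of X: step 19. Cache: [O B S C V X]
  14. access K: MISS, evict S (next use: never). Cache: [O B C V X K]
  15. access R: MISS, evict C (next use: step 34). Cache: [O B V X K R]
  16. access B: HIT. Next use of B: step 22. Cache: [O B V X K R]
  17. access K: HIT. Next use of K: step 18. Cache: [O B V X K R]
  18. access K: HIT. Next use of K: step 26. Cache: [O B V X K R]
  19. access X: HIT. Next use of X: never. Cache: [O B V X K R]
  20. access V: HIT. Next use of V: step 21. Cache: [O B V X K R]
  21. access V: HIT. Next use of V: step 24. Cache: [O B V X K R]
  22. access B: HIT. Next use of B: step 25. Cache: [O B V X K R]
  23. access R: HIT. Next use of R: never. Cache: [O B V X K R]
  24. access V: HIT. Next use of V: step 33. Cache: [O B V X K R]
  25. access B: HIT. Next use of B: step 27. Cache: [O B V X K R]
  26. access K: HIT. Next use of K: never. Cache: [O B V X K R]
  27. access B: HIT. Next use of B: step 29. Cache: [O B V X K R]
  28. access O: HIT. Next use of O: never. Cache: [O B V X K R]
  29. access B: HIT. Next use of B: step 30. Cache: [O B V X K R]
  30. access B: HIT. Next use of B: step 31. Cache: [O B V X K R]
  31. access B: HIT. Next use of B: step 32. Cache: [O B V X K R]
  32. access B: HIT. Next use of B: step 35. Cache: [O B V X K R]
  33. access V: HIT. Next use of V: never. Cache: [O B V X K R]
  34. access C: MISS, evict O (next use: never). Cache: [B V X K R C]
  35. access B: HIT. Next use of B: never. Cache: [B V X K R C]
Total: 26 hits, 9 misses, 3 evictions

Answer: 3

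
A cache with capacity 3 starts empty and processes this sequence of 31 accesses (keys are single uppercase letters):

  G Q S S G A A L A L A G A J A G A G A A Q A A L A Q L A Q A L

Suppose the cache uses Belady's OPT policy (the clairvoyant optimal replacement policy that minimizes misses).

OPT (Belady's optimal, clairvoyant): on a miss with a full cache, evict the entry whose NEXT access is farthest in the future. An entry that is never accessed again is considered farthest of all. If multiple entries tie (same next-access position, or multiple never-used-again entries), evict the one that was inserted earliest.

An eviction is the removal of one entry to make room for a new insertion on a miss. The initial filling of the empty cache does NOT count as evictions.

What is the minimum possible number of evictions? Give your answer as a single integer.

Answer: 5

Derivation:
OPT (Belady) simulation (capacity=3):
  1. access G: MISS. Cache: [G]
  2. access Q: MISS. Cache: [G Q]
  3. access S: MISS. Cache: [G Q S]
  4. access S: HIT. Next use of S: never. Cache: [G Q S]
  5. access G: HIT. Next use of G: step 12. Cache: [G Q S]
  6. access A: MISS, evict S (next use: never). Cache: [G Q A]
  7. access A: HIT. Next use of A: step 9. Cache: [G Q A]
  8. access L: MISS, evict Q (next use: step 21). Cache: [G A L]
  9. access A: HIT. Next use of A: step 11. Cache: [G A L]
  10. access L: HIT. Next use of L: step 24. Cache: [G A L]
  11. access A: HIT. Next use of A: step 13. Cache: [G A L]
  12. access G: HIT. Next use of G: step 16. Cache: [G A L]
  13. access A: HIT. Next use of A: step 15. Cache: [G A L]
  14. access J: MISS, evict L (next use: step 24). Cache: [G A J]
  15. access A: HIT. Next use of A: step 17. Cache: [G A J]
  16. access G: HIT. Next use of G: step 18. Cache: [G A J]
  17. access A: HIT. Next use of A: step 19. Cache: [G A J]
  18. access G: HIT. Next use of G: never. Cache: [G A J]
  19. access A: HIT. Next use of A: step 20. Cache: [G A J]
  20. access A: HIT. Next use of A: step 22. Cache: [G A J]
  21. access Q: MISS, evict G (next use: never). Cache: [A J Q]
  22. access A: HIT. Next use of A: step 23. Cache: [A J Q]
  23. access A: HIT. Next use of A: step 25. Cache: [A J Q]
  24. access L: MISS, evict J (next use: never). Cache: [A Q L]
  25. access A: HIT. Next use of A: step 28. Cache: [A Q L]
  26. access Q: HIT. Next use of Q: step 29. Cache: [A Q L]
  27. access L: HIT. Next use of L: step 31. Cache: [A Q L]
  28. access A: HIT. Next use of A: step 30. Cache: [A Q L]
  29. access Q: HIT. Next use of Q: never. Cache: [A Q L]
  30. access A: HIT. Next use of A: never. Cache: [A Q L]
  31. access L: HIT. Next use of L: never. Cache: [A Q L]
Total: 23 hits, 8 misses, 5 evictions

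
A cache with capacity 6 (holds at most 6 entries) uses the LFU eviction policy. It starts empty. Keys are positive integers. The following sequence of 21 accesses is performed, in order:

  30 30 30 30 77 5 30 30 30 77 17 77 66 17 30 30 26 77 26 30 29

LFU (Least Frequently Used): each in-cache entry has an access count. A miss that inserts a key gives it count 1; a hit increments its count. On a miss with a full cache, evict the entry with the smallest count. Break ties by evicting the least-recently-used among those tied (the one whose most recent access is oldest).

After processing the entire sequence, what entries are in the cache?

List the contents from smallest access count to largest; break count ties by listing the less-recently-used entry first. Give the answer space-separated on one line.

Answer: 66 29 17 26 77 30

Derivation:
LFU simulation (capacity=6):
  1. access 30: MISS. Cache: [30(c=1)]
  2. access 30: HIT, count now 2. Cache: [30(c=2)]
  3. access 30: HIT, count now 3. Cache: [30(c=3)]
  4. access 30: HIT, count now 4. Cache: [30(c=4)]
  5. access 77: MISS. Cache: [77(c=1) 30(c=4)]
  6. access 5: MISS. Cache: [77(c=1) 5(c=1) 30(c=4)]
  7. access 30: HIT, count now 5. Cache: [77(c=1) 5(c=1) 30(c=5)]
  8. access 30: HIT, count now 6. Cache: [77(c=1) 5(c=1) 30(c=6)]
  9. access 30: HIT, count now 7. Cache: [77(c=1) 5(c=1) 30(c=7)]
  10. access 77: HIT, count now 2. Cache: [5(c=1) 77(c=2) 30(c=7)]
  11. access 17: MISS. Cache: [5(c=1) 17(c=1) 77(c=2) 30(c=7)]
  12. access 77: HIT, count now 3. Cache: [5(c=1) 17(c=1) 77(c=3) 30(c=7)]
  13. access 66: MISS. Cache: [5(c=1) 17(c=1) 66(c=1) 77(c=3) 30(c=7)]
  14. access 17: HIT, count now 2. Cache: [5(c=1) 66(c=1) 17(c=2) 77(c=3) 30(c=7)]
  15. access 30: HIT, count now 8. Cache: [5(c=1) 66(c=1) 17(c=2) 77(c=3) 30(c=8)]
  16. access 30: HIT, count now 9. Cache: [5(c=1) 66(c=1) 17(c=2) 77(c=3) 30(c=9)]
  17. access 26: MISS. Cache: [5(c=1) 66(c=1) 26(c=1) 17(c=2) 77(c=3) 30(c=9)]
  18. access 77: HIT, count now 4. Cache: [5(c=1) 66(c=1) 26(c=1) 17(c=2) 77(c=4) 30(c=9)]
  19. access 26: HIT, count now 2. Cache: [5(c=1) 66(c=1) 17(c=2) 26(c=2) 77(c=4) 30(c=9)]
  20. access 30: HIT, count now 10. Cache: [5(c=1) 66(c=1) 17(c=2) 26(c=2) 77(c=4) 30(c=10)]
  21. access 29: MISS, evict 5(c=1). Cache: [66(c=1) 29(c=1) 17(c=2) 26(c=2) 77(c=4) 30(c=10)]
Total: 14 hits, 7 misses, 1 evictions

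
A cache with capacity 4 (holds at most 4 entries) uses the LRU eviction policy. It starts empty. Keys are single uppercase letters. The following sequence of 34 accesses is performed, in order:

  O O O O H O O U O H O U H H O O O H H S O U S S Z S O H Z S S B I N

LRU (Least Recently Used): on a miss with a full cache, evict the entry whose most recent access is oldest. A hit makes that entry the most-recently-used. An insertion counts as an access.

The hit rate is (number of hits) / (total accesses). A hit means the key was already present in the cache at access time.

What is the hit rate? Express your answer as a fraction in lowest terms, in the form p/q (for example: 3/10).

Answer: 25/34

Derivation:
LRU simulation (capacity=4):
  1. access O: MISS. Cache (LRU->MRU): [O]
  2. access O: HIT. Cache (LRU->MRU): [O]
  3. access O: HIT. Cache (LRU->MRU): [O]
  4. access O: HIT. Cache (LRU->MRU): [O]
  5. access H: MISS. Cache (LRU->MRU): [O H]
  6. access O: HIT. Cache (LRU->MRU): [H O]
  7. access O: HIT. Cache (LRU->MRU): [H O]
  8. access U: MISS. Cache (LRU->MRU): [H O U]
  9. access O: HIT. Cache (LRU->MRU): [H U O]
  10. access H: HIT. Cache (LRU->MRU): [U O H]
  11. access O: HIT. Cache (LRU->MRU): [U H O]
  12. access U: HIT. Cache (LRU->MRU): [H O U]
  13. access H: HIT. Cache (LRU->MRU): [O U H]
  14. access H: HIT. Cache (LRU->MRU): [O U H]
  15. access O: HIT. Cache (LRU->MRU): [U H O]
  16. access O: HIT. Cache (LRU->MRU): [U H O]
  17. access O: HIT. Cache (LRU->MRU): [U H O]
  18. access H: HIT. Cache (LRU->MRU): [U O H]
  19. access H: HIT. Cache (LRU->MRU): [U O H]
  20. access S: MISS. Cache (LRU->MRU): [U O H S]
  21. access O: HIT. Cache (LRU->MRU): [U H S O]
  22. access U: HIT. Cache (LRU->MRU): [H S O U]
  23. access S: HIT. Cache (LRU->MRU): [H O U S]
  24. access S: HIT. Cache (LRU->MRU): [H O U S]
  25. access Z: MISS, evict H. Cache (LRU->MRU): [O U S Z]
  26. access S: HIT. Cache (LRU->MRU): [O U Z S]
  27. access O: HIT. Cache (LRU->MRU): [U Z S O]
  28. access H: MISS, evict U. Cache (LRU->MRU): [Z S O H]
  29. access Z: HIT. Cache (LRU->MRU): [S O H Z]
  30. access S: HIT. Cache (LRU->MRU): [O H Z S]
  31. access S: HIT. Cache (LRU->MRU): [O H Z S]
  32. access B: MISS, evict O. Cache (LRU->MRU): [H Z S B]
  33. access I: MISS, evict H. Cache (LRU->MRU): [Z S B I]
  34. access N: MISS, evict Z. Cache (LRU->MRU): [S B I N]
Total: 25 hits, 9 misses, 5 evictions

Hit rate = 25/34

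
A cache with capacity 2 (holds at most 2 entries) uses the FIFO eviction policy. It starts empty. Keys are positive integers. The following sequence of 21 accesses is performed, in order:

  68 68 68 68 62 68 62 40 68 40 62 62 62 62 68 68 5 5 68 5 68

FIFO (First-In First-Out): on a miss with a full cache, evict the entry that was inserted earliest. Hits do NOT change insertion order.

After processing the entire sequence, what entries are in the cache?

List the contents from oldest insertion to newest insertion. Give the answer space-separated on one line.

FIFO simulation (capacity=2):
  1. access 68: MISS. Cache (old->new): [68]
  2. access 68: HIT. Cache (old->new): [68]
  3. access 68: HIT. Cache (old->new): [68]
  4. access 68: HIT. Cache (old->new): [68]
  5. access 62: MISS. Cache (old->new): [68 62]
  6. access 68: HIT. Cache (old->new): [68 62]
  7. access 62: HIT. Cache (old->new): [68 62]
  8. access 40: MISS, evict 68. Cache (old->new): [62 40]
  9. access 68: MISS, evict 62. Cache (old->new): [40 68]
  10. access 40: HIT. Cache (old->new): [40 68]
  11. access 62: MISS, evict 40. Cache (old->new): [68 62]
  12. access 62: HIT. Cache (old->new): [68 62]
  13. access 62: HIT. Cache (old->new): [68 62]
  14. access 62: HIT. Cache (old->new): [68 62]
  15. access 68: HIT. Cache (old->new): [68 62]
  16. access 68: HIT. Cache (old->new): [68 62]
  17. access 5: MISS, evict 68. Cache (old->new): [62 5]
  18. access 5: HIT. Cache (old->new): [62 5]
  19. access 68: MISS, evict 62. Cache (old->new): [5 68]
  20. access 5: HIT. Cache (old->new): [5 68]
  21. access 68: HIT. Cache (old->new): [5 68]
Total: 14 hits, 7 misses, 5 evictions

Answer: 5 68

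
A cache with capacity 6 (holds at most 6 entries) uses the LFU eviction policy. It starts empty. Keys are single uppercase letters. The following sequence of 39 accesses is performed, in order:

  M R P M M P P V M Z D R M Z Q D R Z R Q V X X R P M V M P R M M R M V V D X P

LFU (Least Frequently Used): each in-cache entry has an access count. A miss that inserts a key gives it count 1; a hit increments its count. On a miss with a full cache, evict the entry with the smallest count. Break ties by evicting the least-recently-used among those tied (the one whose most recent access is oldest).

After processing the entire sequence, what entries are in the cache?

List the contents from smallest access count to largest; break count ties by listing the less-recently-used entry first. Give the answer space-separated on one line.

LFU simulation (capacity=6):
  1. access M: MISS. Cache: [M(c=1)]
  2. access R: MISS. Cache: [M(c=1) R(c=1)]
  3. access P: MISS. Cache: [M(c=1) R(c=1) P(c=1)]
  4. access M: HIT, count now 2. Cache: [R(c=1) P(c=1) M(c=2)]
  5. access M: HIT, count now 3. Cache: [R(c=1) P(c=1) M(c=3)]
  6. access P: HIT, count now 2. Cache: [R(c=1) P(c=2) M(c=3)]
  7. access P: HIT, count now 3. Cache: [R(c=1) M(c=3) P(c=3)]
  8. access V: MISS. Cache: [R(c=1) V(c=1) M(c=3) P(c=3)]
  9. access M: HIT, count now 4. Cache: [R(c=1) V(c=1) P(c=3) M(c=4)]
  10. access Z: MISS. Cache: [R(c=1) V(c=1) Z(c=1) P(c=3) M(c=4)]
  11. access D: MISS. Cache: [R(c=1) V(c=1) Z(c=1) D(c=1) P(c=3) M(c=4)]
  12. access R: HIT, count now 2. Cache: [V(c=1) Z(c=1) D(c=1) R(c=2) P(c=3) M(c=4)]
  13. access M: HIT, count now 5. Cache: [V(c=1) Z(c=1) D(c=1) R(c=2) P(c=3) M(c=5)]
  14. access Z: HIT, count now 2. Cache: [V(c=1) D(c=1) R(c=2) Z(c=2) P(c=3) M(c=5)]
  15. access Q: MISS, evict V(c=1). Cache: [D(c=1) Q(c=1) R(c=2) Z(c=2) P(c=3) M(c=5)]
  16. access D: HIT, count now 2. Cache: [Q(c=1) R(c=2) Z(c=2) D(c=2) P(c=3) M(c=5)]
  17. access R: HIT, count now 3. Cache: [Q(c=1) Z(c=2) D(c=2) P(c=3) R(c=3) M(c=5)]
  18. access Z: HIT, count now 3. Cache: [Q(c=1) D(c=2) P(c=3) R(c=3) Z(c=3) M(c=5)]
  19. access R: HIT, count now 4. Cache: [Q(c=1) D(c=2) P(c=3) Z(c=3) R(c=4) M(c=5)]
  20. access Q: HIT, count now 2. Cache: [D(c=2) Q(c=2) P(c=3) Z(c=3) R(c=4) M(c=5)]
  21. access V: MISS, evict D(c=2). Cache: [V(c=1) Q(c=2) P(c=3) Z(c=3) R(c=4) M(c=5)]
  22. access X: MISS, evict V(c=1). Cache: [X(c=1) Q(c=2) P(c=3) Z(c=3) R(c=4) M(c=5)]
  23. access X: HIT, count now 2. Cache: [Q(c=2) X(c=2) P(c=3) Z(c=3) R(c=4) M(c=5)]
  24. access R: HIT, count now 5. Cache: [Q(c=2) X(c=2) P(c=3) Z(c=3) M(c=5) R(c=5)]
  25. access P: HIT, count now 4. Cache: [Q(c=2) X(c=2) Z(c=3) P(c=4) M(c=5) R(c=5)]
  26. access M: HIT, count now 6. Cache: [Q(c=2) X(c=2) Z(c=3) P(c=4) R(c=5) M(c=6)]
  27. access V: MISS, evict Q(c=2). Cache: [V(c=1) X(c=2) Z(c=3) P(c=4) R(c=5) M(c=6)]
  28. access M: HIT, count now 7. Cache: [V(c=1) X(c=2) Z(c=3) P(c=4) R(c=5) M(c=7)]
  29. access P: HIT, count now 5. Cache: [V(c=1) X(c=2) Z(c=3) R(c=5) P(c=5) M(c=7)]
  30. access R: HIT, count now 6. Cache: [V(c=1) X(c=2) Z(c=3) P(c=5) R(c=6) M(c=7)]
  31. access M: HIT, count now 8. Cache: [V(c=1) X(c=2) Z(c=3) P(c=5) R(c=6) M(c=8)]
  32. access M: HIT, count now 9. Cache: [V(c=1) X(c=2) Z(c=3) P(c=5) R(c=6) M(c=9)]
  33. access R: HIT, count now 7. Cache: [V(c=1) X(c=2) Z(c=3) P(c=5) R(c=7) M(c=9)]
  34. access M: HIT, count now 10. Cache: [V(c=1) X(c=2) Z(c=3) P(c=5) R(c=7) M(c=10)]
  35. access V: HIT, count now 2. Cache: [X(c=2) V(c=2) Z(c=3) P(c=5) R(c=7) M(c=10)]
  36. access V: HIT, count now 3. Cache: [X(c=2) Z(c=3) V(c=3) P(c=5) R(c=7) M(c=10)]
  37. access D: MISS, evict X(c=2). Cache: [D(c=1) Z(c=3) V(c=3) P(c=5) R(c=7) M(c=10)]
  38. access X: MISS, evict D(c=1). Cache: [X(c=1) Z(c=3) V(c=3) P(c=5) R(c=7) M(c=10)]
  39. access P: HIT, count now 6. Cache: [X(c=1) Z(c=3) V(c=3) P(c=6) R(c=7) M(c=10)]
Total: 27 hits, 12 misses, 6 evictions

Answer: X Z V P R M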